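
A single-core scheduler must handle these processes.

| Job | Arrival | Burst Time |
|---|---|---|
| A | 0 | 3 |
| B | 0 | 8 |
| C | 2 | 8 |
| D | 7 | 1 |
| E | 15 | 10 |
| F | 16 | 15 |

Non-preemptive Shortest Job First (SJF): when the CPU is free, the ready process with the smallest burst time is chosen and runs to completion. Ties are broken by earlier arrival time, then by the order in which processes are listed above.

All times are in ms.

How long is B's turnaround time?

11

Gantt: | A 0-3 | B 3-11 | D 11-12 | C 12-20 | E 20-30 | F 30-45 |
Completion: A=3  B=11  C=20  D=12  E=30  F=45
Turnaround (C−A): A=3  B=11  C=18  D=5  E=15  F=29
Turnaround(B) = completion − arrival = 11 − 0 = 11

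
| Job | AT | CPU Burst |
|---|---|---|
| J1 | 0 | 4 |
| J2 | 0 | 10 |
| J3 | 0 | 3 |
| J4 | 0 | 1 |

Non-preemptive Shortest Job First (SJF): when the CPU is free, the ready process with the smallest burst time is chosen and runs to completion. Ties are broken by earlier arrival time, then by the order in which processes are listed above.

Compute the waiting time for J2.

Gantt: | J4 0-1 | J3 1-4 | J1 4-8 | J2 8-18 |
Completion: J1=8  J2=18  J3=4  J4=1
Waiting(J2) = turnaround − burst = 18 − 10 = 8

8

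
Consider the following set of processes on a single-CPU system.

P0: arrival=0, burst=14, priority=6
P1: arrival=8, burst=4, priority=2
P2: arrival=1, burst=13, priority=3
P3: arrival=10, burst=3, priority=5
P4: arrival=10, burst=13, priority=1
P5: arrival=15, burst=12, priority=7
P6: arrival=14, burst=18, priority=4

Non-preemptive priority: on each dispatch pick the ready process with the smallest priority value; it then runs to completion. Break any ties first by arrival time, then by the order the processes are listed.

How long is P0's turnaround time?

Schedule: | P0 0-14 | P4 14-27 | P1 27-31 | P2 31-44 | P6 44-62 | P3 62-65 | P5 65-77 |
Completion: P0=14  P1=31  P2=44  P3=65  P4=27  P5=77  P6=62
Turnaround(P0) = completion − arrival = 14 − 0 = 14

14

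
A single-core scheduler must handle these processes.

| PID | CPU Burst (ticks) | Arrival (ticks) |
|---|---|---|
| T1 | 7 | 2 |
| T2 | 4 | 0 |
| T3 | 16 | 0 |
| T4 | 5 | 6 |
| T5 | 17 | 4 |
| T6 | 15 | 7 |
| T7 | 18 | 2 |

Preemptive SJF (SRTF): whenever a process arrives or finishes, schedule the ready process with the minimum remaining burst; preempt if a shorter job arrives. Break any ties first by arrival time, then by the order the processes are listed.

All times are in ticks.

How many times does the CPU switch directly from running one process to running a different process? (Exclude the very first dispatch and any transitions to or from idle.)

6

Gantt: | T2 0-4 | T1 4-11 | T4 11-16 | T6 16-31 | T3 31-47 | T5 47-64 | T7 64-82 |
Completion: T1=11  T2=4  T3=47  T4=16  T5=64  T6=31  T7=82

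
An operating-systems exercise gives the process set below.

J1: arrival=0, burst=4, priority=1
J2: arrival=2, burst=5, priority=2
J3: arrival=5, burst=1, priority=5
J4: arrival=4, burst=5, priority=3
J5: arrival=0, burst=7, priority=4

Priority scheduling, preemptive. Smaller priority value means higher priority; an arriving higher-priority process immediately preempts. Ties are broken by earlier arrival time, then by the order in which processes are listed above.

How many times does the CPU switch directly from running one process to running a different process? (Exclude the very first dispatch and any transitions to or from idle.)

4

Gantt: | J1 0-4 | J2 4-9 | J4 9-14 | J5 14-21 | J3 21-22 |
Completion: J1=4  J2=9  J3=22  J4=14  J5=21
Turnaround (C−A): J1=4  J2=7  J3=17  J4=10  J5=21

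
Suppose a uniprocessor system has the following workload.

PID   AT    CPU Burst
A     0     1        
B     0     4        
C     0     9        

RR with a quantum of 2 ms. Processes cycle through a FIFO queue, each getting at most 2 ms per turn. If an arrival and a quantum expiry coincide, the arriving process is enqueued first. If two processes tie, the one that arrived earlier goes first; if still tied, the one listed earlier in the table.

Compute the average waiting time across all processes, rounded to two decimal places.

2.67

Timeline: | A 0-1 | B 1-3 | C 3-5 | B 5-7 | C 7-14 |
Completion: A=1  B=7  C=14
Turnaround (C−A): A=1  B=7  C=14
Waiting times: A=0, B=3, C=5
Average waiting = (0+3+5) / 3 = 8/3 = 2.67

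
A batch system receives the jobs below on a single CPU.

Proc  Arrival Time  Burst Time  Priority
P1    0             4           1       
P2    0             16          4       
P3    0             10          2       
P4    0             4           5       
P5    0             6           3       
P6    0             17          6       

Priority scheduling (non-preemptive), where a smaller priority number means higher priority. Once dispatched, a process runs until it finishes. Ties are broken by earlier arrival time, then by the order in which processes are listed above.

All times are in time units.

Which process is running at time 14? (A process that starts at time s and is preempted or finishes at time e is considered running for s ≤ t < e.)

Schedule: | P1 0-4 | P3 4-14 | P5 14-20 | P2 20-36 | P4 36-40 | P6 40-57 |
Completion: P1=4  P2=36  P3=14  P4=40  P5=20  P6=57
Turnaround (C−A): P1=4  P2=36  P3=14  P4=40  P5=20  P6=57

P5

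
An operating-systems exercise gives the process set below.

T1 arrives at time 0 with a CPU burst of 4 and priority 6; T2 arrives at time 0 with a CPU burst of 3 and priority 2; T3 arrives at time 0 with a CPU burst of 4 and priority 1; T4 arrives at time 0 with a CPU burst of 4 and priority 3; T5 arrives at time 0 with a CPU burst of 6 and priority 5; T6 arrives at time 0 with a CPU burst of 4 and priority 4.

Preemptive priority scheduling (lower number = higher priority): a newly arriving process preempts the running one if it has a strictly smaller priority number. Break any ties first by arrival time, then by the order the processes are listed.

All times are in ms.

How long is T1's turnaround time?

Schedule: | T3 0-4 | T2 4-7 | T4 7-11 | T6 11-15 | T5 15-21 | T1 21-25 |
Completion: T1=25  T2=7  T3=4  T4=11  T5=21  T6=15
Turnaround(T1) = completion − arrival = 25 − 0 = 25

25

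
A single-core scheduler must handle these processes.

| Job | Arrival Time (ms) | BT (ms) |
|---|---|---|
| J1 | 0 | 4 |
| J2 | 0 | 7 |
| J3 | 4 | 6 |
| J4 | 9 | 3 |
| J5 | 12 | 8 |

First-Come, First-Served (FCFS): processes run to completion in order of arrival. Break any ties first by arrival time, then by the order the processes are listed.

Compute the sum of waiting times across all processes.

Gantt: | J1 0-4 | J2 4-11 | J3 11-17 | J4 17-20 | J5 20-28 |
Completion: J1=4  J2=11  J3=17  J4=20  J5=28
Turnaround (C−A): J1=4  J2=11  J3=13  J4=11  J5=16
Waiting = turnaround − burst: J1=0, J2=4, J3=7, J4=8, J5=8
Total waiting = 0 + 4 + 7 + 8 + 8 = 27

27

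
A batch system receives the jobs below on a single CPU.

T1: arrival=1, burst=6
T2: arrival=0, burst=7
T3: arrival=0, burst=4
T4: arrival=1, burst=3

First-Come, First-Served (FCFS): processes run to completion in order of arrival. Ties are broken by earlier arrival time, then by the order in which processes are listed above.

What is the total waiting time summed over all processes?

33

Gantt: | T2 0-7 | T3 7-11 | T1 11-17 | T4 17-20 |
Completion: T1=17  T2=7  T3=11  T4=20
Waiting = turnaround − burst: T1=10, T2=0, T3=7, T4=16
Total waiting = 10 + 0 + 7 + 16 = 33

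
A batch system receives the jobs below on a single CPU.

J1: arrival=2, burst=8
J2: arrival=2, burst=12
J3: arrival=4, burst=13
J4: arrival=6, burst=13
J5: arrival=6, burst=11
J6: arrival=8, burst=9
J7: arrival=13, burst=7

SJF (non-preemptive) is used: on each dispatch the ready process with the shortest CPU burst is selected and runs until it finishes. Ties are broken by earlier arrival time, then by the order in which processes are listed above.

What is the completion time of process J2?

Gantt: | idle 0-2 | J1 2-10 | J6 10-19 | J7 19-26 | J5 26-37 | J2 37-49 | J3 49-62 | J4 62-75 |
Completion: J1=10  J2=49  J3=62  J4=75  J5=37  J6=19  J7=26
Turnaround (C−A): J1=8  J2=47  J3=58  J4=69  J5=31  J6=11  J7=13

49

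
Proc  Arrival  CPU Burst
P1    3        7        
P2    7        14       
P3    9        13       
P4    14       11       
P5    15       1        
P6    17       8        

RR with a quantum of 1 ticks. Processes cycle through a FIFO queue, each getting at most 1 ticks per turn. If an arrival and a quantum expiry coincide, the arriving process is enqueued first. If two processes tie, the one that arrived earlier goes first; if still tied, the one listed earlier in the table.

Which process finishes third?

Gantt: | idle 0-3 | P1 3-7 | P2 7-8 | P1 8-9 | P2 9-10 | P3 10-11 | P1 11-12 | P2 12-13 | P3 13-14 | P1 14-15 | P2 15-16 | P4 16-17 | P3 17-18 | P5 18-19 | P2 19-20 | P6 20-21 | P4 21-22 | P3 22-23 | P2 23-24 | P6 24-25 | P4 25-26 | P3 26-27 | P2 27-28 | P6 28-29 | P4 29-30 | P3 30-31 | P2 31-32 | P6 32-33 | P4 33-34 | P3 34-35 | P2 35-36 | P6 36-37 | P4 37-38 | P3 38-39 | P2 39-40 | P6 40-41 | P4 41-42 | P3 42-43 | P2 43-44 | P6 44-45 | P4 45-46 | P3 46-47 | P2 47-48 | P6 48-49 | P4 49-50 | P3 50-51 | P2 51-52 | P4 52-53 | P3 53-54 | P2 54-55 | P4 55-56 | P3 56-57 |
Completion: P1=15  P2=55  P3=57  P4=56  P5=19  P6=49
Turnaround (C−A): P1=12  P2=48  P3=48  P4=42  P5=4  P6=32
Finish order: P1 → P5 → P6 → P2 → P4 → P3

P6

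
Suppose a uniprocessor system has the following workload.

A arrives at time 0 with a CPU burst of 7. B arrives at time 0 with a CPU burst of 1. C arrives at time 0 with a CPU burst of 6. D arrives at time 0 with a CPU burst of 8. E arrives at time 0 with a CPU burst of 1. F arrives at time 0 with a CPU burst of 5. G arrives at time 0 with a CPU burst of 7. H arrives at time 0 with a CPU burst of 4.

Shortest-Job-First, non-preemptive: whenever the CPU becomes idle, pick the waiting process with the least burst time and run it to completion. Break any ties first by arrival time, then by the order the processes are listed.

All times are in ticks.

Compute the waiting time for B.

Schedule: | B 0-1 | E 1-2 | H 2-6 | F 6-11 | C 11-17 | A 17-24 | G 24-31 | D 31-39 |
Completion: A=24  B=1  C=17  D=39  E=2  F=11  G=31  H=6
Turnaround (C−A): A=24  B=1  C=17  D=39  E=2  F=11  G=31  H=6
Waiting(B) = turnaround − burst = 1 − 1 = 0

0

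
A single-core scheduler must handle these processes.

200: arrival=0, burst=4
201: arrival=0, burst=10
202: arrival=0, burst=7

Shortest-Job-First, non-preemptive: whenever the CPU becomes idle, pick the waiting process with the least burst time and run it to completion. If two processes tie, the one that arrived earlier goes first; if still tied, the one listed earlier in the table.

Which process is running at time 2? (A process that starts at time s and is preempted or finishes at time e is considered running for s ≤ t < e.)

Timeline: | 200 0-4 | 202 4-11 | 201 11-21 |
Completion: 200=4  201=21  202=11
Turnaround (C−A): 200=4  201=21  202=11

200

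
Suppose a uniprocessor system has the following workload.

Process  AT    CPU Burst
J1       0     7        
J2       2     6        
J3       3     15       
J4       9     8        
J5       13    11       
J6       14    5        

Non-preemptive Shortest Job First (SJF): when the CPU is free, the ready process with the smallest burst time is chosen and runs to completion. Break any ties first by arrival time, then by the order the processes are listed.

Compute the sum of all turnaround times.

Timeline: | J1 0-7 | J2 7-13 | J4 13-21 | J6 21-26 | J5 26-37 | J3 37-52 |
Completion: J1=7  J2=13  J3=52  J4=21  J5=37  J6=26
Turnaround (C−A): J1=7  J2=11  J3=49  J4=12  J5=24  J6=12
Turnaround = completion − arrival: J1=7, J2=11, J3=49, J4=12, J5=24, J6=12
Total turnaround = 7 + 11 + 49 + 12 + 24 + 12 = 115

115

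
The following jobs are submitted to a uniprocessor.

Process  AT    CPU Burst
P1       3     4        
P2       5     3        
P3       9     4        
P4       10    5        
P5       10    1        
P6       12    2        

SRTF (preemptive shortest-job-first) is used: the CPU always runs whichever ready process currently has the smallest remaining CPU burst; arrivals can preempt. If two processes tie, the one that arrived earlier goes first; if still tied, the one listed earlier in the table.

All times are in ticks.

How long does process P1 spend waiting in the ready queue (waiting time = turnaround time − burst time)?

Schedule: | idle 0-3 | P1 3-7 | P2 7-10 | P5 10-11 | P3 11-12 | P6 12-14 | P3 14-17 | P4 17-22 |
Completion: P1=7  P2=10  P3=17  P4=22  P5=11  P6=14
Turnaround (C−A): P1=4  P2=5  P3=8  P4=12  P5=1  P6=2
Waiting(P1) = turnaround − burst = 4 − 4 = 0

0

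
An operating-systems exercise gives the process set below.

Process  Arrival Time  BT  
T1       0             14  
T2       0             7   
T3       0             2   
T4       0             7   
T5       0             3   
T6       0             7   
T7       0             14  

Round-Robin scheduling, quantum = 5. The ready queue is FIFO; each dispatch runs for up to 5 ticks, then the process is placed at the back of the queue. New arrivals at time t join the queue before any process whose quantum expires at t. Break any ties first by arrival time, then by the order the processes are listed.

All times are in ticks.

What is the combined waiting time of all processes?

Timeline: | T1 0-5 | T2 5-10 | T3 10-12 | T4 12-17 | T5 17-20 | T6 20-25 | T7 25-30 | T1 30-35 | T2 35-37 | T4 37-39 | T6 39-41 | T7 41-46 | T1 46-50 | T7 50-54 |
Completion: T1=50  T2=37  T3=12  T4=39  T5=20  T6=41  T7=54
Waiting = turnaround − burst: T1=36, T2=30, T3=10, T4=32, T5=17, T6=34, T7=40
Total waiting = 36 + 30 + 10 + 32 + 17 + 34 + 40 = 199

199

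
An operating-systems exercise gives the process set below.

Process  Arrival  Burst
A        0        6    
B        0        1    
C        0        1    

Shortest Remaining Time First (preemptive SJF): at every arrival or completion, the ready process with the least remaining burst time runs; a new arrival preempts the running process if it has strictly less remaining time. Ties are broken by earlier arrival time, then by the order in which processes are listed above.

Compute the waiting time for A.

Timeline: | B 0-1 | C 1-2 | A 2-8 |
Completion: A=8  B=1  C=2
Turnaround (C−A): A=8  B=1  C=2
Waiting(A) = turnaround − burst = 8 − 6 = 2

2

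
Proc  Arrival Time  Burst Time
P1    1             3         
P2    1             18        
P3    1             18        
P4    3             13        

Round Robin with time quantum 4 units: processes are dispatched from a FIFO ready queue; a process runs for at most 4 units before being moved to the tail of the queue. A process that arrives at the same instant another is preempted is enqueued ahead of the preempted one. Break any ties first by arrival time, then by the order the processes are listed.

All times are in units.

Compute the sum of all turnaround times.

Timeline: | idle 0-1 | P1 1-4 | P2 4-8 | P3 8-12 | P4 12-16 | P2 16-20 | P3 20-24 | P4 24-28 | P2 28-32 | P3 32-36 | P4 36-40 | P2 40-44 | P3 44-48 | P4 48-49 | P2 49-51 | P3 51-53 |
Completion: P1=4  P2=51  P3=53  P4=49
Turnaround = completion − arrival: P1=3, P2=50, P3=52, P4=46
Total turnaround = 3 + 50 + 52 + 46 = 151

151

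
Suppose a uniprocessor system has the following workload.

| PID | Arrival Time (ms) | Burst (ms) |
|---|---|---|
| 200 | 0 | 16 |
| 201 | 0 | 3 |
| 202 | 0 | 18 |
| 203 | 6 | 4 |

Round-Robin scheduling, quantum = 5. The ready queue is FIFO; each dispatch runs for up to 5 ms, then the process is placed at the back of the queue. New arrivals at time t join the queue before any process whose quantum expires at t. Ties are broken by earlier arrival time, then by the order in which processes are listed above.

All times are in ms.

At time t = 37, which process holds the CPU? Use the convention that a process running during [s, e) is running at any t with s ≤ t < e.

200

Schedule: | 200 0-5 | 201 5-8 | 202 8-13 | 200 13-18 | 203 18-22 | 202 22-27 | 200 27-32 | 202 32-37 | 200 37-38 | 202 38-41 |
Completion: 200=38  201=8  202=41  203=22
Turnaround (C−A): 200=38  201=8  202=41  203=16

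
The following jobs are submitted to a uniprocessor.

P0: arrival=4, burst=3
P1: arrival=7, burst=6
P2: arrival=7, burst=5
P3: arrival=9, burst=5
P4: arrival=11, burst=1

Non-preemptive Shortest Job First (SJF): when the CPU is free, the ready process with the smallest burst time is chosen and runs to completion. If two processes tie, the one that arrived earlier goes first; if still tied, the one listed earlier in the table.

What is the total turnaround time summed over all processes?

36

Gantt: | idle 0-4 | P0 4-7 | P2 7-12 | P4 12-13 | P3 13-18 | P1 18-24 |
Completion: P0=7  P1=24  P2=12  P3=18  P4=13
Turnaround (C−A): P0=3  P1=17  P2=5  P3=9  P4=2
Turnaround = completion − arrival: P0=3, P1=17, P2=5, P3=9, P4=2
Total turnaround = 3 + 17 + 5 + 9 + 2 = 36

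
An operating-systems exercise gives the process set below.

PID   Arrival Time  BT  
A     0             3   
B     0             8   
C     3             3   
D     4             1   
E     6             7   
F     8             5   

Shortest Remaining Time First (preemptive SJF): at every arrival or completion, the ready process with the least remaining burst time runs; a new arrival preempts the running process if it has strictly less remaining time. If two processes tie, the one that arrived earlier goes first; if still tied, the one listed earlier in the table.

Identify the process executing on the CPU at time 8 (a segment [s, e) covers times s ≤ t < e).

F

Gantt: | A 0-3 | C 3-4 | D 4-5 | C 5-7 | E 7-8 | F 8-13 | E 13-19 | B 19-27 |
Completion: A=3  B=27  C=7  D=5  E=19  F=13
Turnaround (C−A): A=3  B=27  C=4  D=1  E=13  F=5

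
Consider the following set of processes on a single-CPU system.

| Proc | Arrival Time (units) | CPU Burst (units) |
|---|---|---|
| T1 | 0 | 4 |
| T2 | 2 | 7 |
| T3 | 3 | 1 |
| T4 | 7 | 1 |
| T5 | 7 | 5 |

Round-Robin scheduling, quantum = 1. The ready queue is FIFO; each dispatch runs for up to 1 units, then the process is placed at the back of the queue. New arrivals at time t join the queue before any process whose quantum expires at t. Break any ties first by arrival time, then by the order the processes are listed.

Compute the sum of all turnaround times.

37

Timeline: | T1 0-2 | T2 2-3 | T1 3-4 | T3 4-5 | T2 5-6 | T1 6-7 | T2 7-8 | T4 8-9 | T5 9-10 | T2 10-11 | T5 11-12 | T2 12-13 | T5 13-14 | T2 14-15 | T5 15-16 | T2 16-17 | T5 17-18 |
Completion: T1=7  T2=17  T3=5  T4=9  T5=18
Turnaround = completion − arrival: T1=7, T2=15, T3=2, T4=2, T5=11
Total turnaround = 7 + 15 + 2 + 2 + 11 = 37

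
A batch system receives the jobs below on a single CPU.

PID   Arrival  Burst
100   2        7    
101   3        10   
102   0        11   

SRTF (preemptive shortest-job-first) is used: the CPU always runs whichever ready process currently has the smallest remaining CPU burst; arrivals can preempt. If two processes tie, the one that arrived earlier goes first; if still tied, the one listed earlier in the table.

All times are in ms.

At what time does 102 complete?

Timeline: | 102 0-2 | 100 2-9 | 102 9-18 | 101 18-28 |
Completion: 100=9  101=28  102=18
Turnaround (C−A): 100=7  101=25  102=18

18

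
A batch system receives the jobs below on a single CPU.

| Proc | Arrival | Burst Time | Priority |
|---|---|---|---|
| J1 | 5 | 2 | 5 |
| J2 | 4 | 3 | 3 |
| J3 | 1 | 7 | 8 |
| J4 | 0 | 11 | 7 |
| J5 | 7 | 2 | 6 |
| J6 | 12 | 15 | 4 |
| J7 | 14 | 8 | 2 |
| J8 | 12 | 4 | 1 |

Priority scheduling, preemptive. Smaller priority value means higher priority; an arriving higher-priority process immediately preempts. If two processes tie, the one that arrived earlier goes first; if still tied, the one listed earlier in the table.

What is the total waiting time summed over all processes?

96

Timeline: | J4 0-4 | J2 4-7 | J1 7-9 | J5 9-11 | J4 11-12 | J8 12-16 | J7 16-24 | J6 24-39 | J4 39-45 | J3 45-52 |
Completion: J1=9  J2=7  J3=52  J4=45  J5=11  J6=39  J7=24  J8=16
Turnaround (C−A): J1=4  J2=3  J3=51  J4=45  J5=4  J6=27  J7=10  J8=4
Waiting = turnaround − burst: J1=2, J2=0, J3=44, J4=34, J5=2, J6=12, J7=2, J8=0
Total waiting = 2 + 0 + 44 + 34 + 2 + 12 + 2 + 0 = 96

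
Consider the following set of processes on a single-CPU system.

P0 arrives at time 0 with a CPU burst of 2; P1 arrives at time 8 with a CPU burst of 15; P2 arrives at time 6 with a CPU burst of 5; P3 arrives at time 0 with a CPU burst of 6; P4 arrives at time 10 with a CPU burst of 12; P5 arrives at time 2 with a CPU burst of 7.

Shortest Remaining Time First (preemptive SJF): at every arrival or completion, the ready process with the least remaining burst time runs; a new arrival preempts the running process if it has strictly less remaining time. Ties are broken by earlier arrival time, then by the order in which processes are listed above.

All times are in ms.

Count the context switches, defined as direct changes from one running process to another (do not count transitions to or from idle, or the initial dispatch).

Gantt: | P0 0-2 | P3 2-8 | P2 8-13 | P5 13-20 | P4 20-32 | P1 32-47 |
Completion: P0=2  P1=47  P2=13  P3=8  P4=32  P5=20

5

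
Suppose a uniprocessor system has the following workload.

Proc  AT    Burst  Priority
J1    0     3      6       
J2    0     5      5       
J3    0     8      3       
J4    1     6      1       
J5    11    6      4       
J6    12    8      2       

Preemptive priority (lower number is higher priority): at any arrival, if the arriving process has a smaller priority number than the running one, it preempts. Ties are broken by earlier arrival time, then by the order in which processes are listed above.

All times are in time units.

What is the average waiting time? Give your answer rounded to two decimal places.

Timeline: | J3 0-1 | J4 1-7 | J3 7-12 | J6 12-20 | J3 20-22 | J5 22-28 | J2 28-33 | J1 33-36 |
Completion: J1=36  J2=33  J3=22  J4=7  J5=28  J6=20
Turnaround (C−A): J1=36  J2=33  J3=22  J4=6  J5=17  J6=8
Waiting times: J1=33, J2=28, J3=14, J4=0, J5=11, J6=0
Average waiting = (33+28+14+0+11+0) / 6 = 86/6 = 14.33

14.33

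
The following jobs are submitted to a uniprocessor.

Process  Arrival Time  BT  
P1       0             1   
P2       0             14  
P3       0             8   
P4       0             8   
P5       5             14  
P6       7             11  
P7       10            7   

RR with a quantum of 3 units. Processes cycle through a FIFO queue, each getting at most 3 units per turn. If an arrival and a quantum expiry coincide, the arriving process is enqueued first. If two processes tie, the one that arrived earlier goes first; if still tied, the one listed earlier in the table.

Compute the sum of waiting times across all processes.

233

Gantt: | P1 0-1 | P2 1-4 | P3 4-7 | P4 7-10 | P2 10-13 | P5 13-16 | P6 16-19 | P3 19-22 | P7 22-25 | P4 25-28 | P2 28-31 | P5 31-34 | P6 34-37 | P3 37-39 | P7 39-42 | P4 42-44 | P2 44-47 | P5 47-50 | P6 50-53 | P7 53-54 | P2 54-56 | P5 56-59 | P6 59-61 | P5 61-63 |
Completion: P1=1  P2=56  P3=39  P4=44  P5=63  P6=61  P7=54
Waiting = turnaround − burst: P1=0, P2=42, P3=31, P4=36, P5=44, P6=43, P7=37
Total waiting = 0 + 42 + 31 + 36 + 44 + 43 + 37 = 233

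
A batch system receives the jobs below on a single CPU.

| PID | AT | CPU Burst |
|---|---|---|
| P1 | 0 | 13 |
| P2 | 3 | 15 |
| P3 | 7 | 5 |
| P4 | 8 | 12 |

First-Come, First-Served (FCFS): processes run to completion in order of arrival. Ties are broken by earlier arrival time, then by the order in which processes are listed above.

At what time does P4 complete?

Timeline: | P1 0-13 | P2 13-28 | P3 28-33 | P4 33-45 |
Completion: P1=13  P2=28  P3=33  P4=45
Turnaround (C−A): P1=13  P2=25  P3=26  P4=37

45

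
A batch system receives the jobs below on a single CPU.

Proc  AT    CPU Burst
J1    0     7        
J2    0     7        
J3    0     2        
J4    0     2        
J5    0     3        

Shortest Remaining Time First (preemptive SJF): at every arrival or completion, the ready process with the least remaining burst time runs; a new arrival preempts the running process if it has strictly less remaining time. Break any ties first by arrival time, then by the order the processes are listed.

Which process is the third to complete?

J5

Timeline: | J3 0-2 | J4 2-4 | J5 4-7 | J1 7-14 | J2 14-21 |
Completion: J1=14  J2=21  J3=2  J4=4  J5=7
Finish order: J3 → J4 → J5 → J1 → J2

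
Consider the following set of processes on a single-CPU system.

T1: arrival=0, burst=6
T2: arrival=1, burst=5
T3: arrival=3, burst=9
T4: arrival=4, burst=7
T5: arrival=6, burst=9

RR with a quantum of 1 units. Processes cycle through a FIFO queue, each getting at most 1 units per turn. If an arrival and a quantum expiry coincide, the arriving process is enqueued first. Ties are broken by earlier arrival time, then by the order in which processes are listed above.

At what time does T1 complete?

Gantt: | T1 0-1 | T2 1-2 | T1 2-3 | T2 3-4 | T3 4-5 | T1 5-6 | T4 6-7 | T2 7-8 | T3 8-9 | T5 9-10 | T1 10-11 | T4 11-12 | T2 12-13 | T3 13-14 | T5 14-15 | T1 15-16 | T4 16-17 | T2 17-18 | T3 18-19 | T5 19-20 | T1 20-21 | T4 21-22 | T3 22-23 | T5 23-24 | T4 24-25 | T3 25-26 | T5 26-27 | T4 27-28 | T3 28-29 | T5 29-30 | T4 30-31 | T3 31-32 | T5 32-33 | T3 33-34 | T5 34-36 |
Completion: T1=21  T2=18  T3=34  T4=31  T5=36
Turnaround (C−A): T1=21  T2=17  T3=31  T4=27  T5=30

21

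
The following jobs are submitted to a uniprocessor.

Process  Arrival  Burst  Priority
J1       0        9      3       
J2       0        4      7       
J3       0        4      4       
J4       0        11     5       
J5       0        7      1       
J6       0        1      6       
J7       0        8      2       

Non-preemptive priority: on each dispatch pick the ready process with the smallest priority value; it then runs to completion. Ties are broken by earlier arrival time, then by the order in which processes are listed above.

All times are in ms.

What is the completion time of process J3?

28

Timeline: | J5 0-7 | J7 7-15 | J1 15-24 | J3 24-28 | J4 28-39 | J6 39-40 | J2 40-44 |
Completion: J1=24  J2=44  J3=28  J4=39  J5=7  J6=40  J7=15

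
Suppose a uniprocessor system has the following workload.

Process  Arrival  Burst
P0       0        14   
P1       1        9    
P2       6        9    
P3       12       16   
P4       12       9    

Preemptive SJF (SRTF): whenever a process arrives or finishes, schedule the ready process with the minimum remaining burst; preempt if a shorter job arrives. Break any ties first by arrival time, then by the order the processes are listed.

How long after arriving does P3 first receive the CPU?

29

Gantt: | P0 0-1 | P1 1-10 | P2 10-19 | P4 19-28 | P0 28-41 | P3 41-57 |
Completion: P0=41  P1=10  P2=19  P3=57  P4=28
Turnaround (C−A): P0=41  P1=9  P2=13  P3=45  P4=16
Response(P3) = first start − arrival = 41 − 12 = 29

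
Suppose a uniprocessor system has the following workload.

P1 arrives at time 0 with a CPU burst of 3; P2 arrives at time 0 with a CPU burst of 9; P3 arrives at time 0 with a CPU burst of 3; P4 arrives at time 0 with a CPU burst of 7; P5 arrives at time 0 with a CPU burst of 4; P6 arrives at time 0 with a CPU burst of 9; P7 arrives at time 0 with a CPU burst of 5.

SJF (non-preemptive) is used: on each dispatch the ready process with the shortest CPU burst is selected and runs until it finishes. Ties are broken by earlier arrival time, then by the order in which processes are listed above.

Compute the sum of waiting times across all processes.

87

Schedule: | P1 0-3 | P3 3-6 | P5 6-10 | P7 10-15 | P4 15-22 | P2 22-31 | P6 31-40 |
Completion: P1=3  P2=31  P3=6  P4=22  P5=10  P6=40  P7=15
Turnaround (C−A): P1=3  P2=31  P3=6  P4=22  P5=10  P6=40  P7=15
Waiting = turnaround − burst: P1=0, P2=22, P3=3, P4=15, P5=6, P6=31, P7=10
Total waiting = 0 + 22 + 3 + 15 + 6 + 31 + 10 = 87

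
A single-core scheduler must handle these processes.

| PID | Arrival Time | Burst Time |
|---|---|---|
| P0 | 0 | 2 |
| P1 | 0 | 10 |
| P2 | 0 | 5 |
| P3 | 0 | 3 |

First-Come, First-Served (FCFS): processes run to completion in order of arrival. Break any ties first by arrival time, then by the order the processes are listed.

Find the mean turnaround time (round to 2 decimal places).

12.75

Gantt: | P0 0-2 | P1 2-12 | P2 12-17 | P3 17-20 |
Completion: P0=2  P1=12  P2=17  P3=20
Turnaround (C−A): P0=2  P1=12  P2=17  P3=20
Turnaround times: P0=2, P1=12, P2=17, P3=20
Average turnaround = (2+12+17+20) / 4 = 51/4 = 12.75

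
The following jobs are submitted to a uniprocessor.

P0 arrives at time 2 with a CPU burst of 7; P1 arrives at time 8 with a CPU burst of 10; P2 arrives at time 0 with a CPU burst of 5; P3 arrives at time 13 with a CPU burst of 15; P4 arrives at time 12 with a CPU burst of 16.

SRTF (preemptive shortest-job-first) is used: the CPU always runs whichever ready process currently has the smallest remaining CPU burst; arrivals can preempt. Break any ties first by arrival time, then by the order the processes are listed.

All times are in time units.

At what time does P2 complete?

5

Timeline: | P2 0-5 | P0 5-12 | P1 12-22 | P3 22-37 | P4 37-53 |
Completion: P0=12  P1=22  P2=5  P3=37  P4=53
Turnaround (C−A): P0=10  P1=14  P2=5  P3=24  P4=41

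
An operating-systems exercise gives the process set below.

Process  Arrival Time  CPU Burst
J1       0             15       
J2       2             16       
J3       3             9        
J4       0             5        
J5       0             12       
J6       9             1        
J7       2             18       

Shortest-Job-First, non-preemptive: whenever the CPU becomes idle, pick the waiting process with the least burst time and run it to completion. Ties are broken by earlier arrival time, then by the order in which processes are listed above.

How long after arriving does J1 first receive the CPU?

27

Schedule: | J4 0-5 | J3 5-14 | J6 14-15 | J5 15-27 | J1 27-42 | J2 42-58 | J7 58-76 |
Completion: J1=42  J2=58  J3=14  J4=5  J5=27  J6=15  J7=76
Response(J1) = first start − arrival = 27 − 0 = 27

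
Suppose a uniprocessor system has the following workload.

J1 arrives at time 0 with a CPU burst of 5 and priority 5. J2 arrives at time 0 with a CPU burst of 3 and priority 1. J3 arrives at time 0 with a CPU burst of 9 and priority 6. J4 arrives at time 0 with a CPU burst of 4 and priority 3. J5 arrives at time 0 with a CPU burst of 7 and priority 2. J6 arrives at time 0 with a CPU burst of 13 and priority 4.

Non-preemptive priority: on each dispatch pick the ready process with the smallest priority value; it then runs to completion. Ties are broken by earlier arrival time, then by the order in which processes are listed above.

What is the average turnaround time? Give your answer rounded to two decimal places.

21.17

Gantt: | J2 0-3 | J5 3-10 | J4 10-14 | J6 14-27 | J1 27-32 | J3 32-41 |
Completion: J1=32  J2=3  J3=41  J4=14  J5=10  J6=27
Turnaround times: J1=32, J2=3, J3=41, J4=14, J5=10, J6=27
Average turnaround = (32+3+41+14+10+27) / 6 = 127/6 = 21.17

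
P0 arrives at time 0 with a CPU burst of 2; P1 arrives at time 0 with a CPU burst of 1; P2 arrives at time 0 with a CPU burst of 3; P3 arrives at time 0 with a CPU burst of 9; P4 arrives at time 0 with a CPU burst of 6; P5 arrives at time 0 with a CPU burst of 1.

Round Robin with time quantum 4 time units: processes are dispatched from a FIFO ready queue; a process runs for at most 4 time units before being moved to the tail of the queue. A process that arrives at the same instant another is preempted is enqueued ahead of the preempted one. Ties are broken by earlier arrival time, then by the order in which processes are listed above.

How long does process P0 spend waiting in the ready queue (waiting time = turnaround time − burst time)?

Gantt: | P0 0-2 | P1 2-3 | P2 3-6 | P3 6-10 | P4 10-14 | P5 14-15 | P3 15-19 | P4 19-21 | P3 21-22 |
Completion: P0=2  P1=3  P2=6  P3=22  P4=21  P5=15
Waiting(P0) = turnaround − burst = 2 − 2 = 0

0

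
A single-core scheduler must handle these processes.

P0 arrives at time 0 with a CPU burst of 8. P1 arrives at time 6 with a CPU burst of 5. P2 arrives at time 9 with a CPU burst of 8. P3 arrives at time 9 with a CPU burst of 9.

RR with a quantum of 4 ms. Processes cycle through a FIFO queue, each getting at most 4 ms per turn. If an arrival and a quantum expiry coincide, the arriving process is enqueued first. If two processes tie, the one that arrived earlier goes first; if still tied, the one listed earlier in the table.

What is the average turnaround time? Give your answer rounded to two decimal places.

15.00

Timeline: | P0 0-8 | P1 8-12 | P2 12-16 | P3 16-20 | P1 20-21 | P2 21-25 | P3 25-30 |
Completion: P0=8  P1=21  P2=25  P3=30
Turnaround (C−A): P0=8  P1=15  P2=16  P3=21
Turnaround times: P0=8, P1=15, P2=16, P3=21
Average turnaround = (8+15+16+21) / 4 = 60/4 = 15.00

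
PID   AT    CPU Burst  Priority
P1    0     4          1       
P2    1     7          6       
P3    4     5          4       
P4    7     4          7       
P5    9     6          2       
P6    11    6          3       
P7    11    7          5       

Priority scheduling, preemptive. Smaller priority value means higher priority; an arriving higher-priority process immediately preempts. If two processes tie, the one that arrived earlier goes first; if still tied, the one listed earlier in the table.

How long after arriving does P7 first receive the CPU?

10

Gantt: | P1 0-4 | P3 4-9 | P5 9-15 | P6 15-21 | P7 21-28 | P2 28-35 | P4 35-39 |
Completion: P1=4  P2=35  P3=9  P4=39  P5=15  P6=21  P7=28
Turnaround (C−A): P1=4  P2=34  P3=5  P4=32  P5=6  P6=10  P7=17
Response(P7) = first start − arrival = 21 − 11 = 10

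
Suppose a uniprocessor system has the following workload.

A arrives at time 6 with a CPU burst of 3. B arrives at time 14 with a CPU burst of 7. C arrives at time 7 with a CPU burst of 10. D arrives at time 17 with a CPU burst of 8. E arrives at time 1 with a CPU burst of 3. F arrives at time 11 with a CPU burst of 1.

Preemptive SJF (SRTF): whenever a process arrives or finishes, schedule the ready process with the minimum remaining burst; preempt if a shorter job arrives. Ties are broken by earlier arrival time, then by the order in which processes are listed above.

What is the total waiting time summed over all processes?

Schedule: | idle 0-1 | E 1-4 | idle 4-6 | A 6-9 | C 9-11 | F 11-12 | C 12-20 | B 20-27 | D 27-35 |
Completion: A=9  B=27  C=20  D=35  E=4  F=12
Turnaround (C−A): A=3  B=13  C=13  D=18  E=3  F=1
Waiting = turnaround − burst: A=0, B=6, C=3, D=10, E=0, F=0
Total waiting = 0 + 6 + 3 + 10 + 0 + 0 = 19

19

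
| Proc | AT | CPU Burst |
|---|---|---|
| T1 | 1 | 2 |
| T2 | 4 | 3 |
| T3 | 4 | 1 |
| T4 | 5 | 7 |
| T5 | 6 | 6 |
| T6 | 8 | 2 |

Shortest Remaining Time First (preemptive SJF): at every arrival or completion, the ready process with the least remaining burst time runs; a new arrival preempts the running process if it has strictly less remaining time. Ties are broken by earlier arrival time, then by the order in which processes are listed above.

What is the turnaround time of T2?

Gantt: | idle 0-1 | T1 1-3 | idle 3-4 | T3 4-5 | T2 5-8 | T6 8-10 | T5 10-16 | T4 16-23 |
Completion: T1=3  T2=8  T3=5  T4=23  T5=16  T6=10
Turnaround(T2) = completion − arrival = 8 − 4 = 4

4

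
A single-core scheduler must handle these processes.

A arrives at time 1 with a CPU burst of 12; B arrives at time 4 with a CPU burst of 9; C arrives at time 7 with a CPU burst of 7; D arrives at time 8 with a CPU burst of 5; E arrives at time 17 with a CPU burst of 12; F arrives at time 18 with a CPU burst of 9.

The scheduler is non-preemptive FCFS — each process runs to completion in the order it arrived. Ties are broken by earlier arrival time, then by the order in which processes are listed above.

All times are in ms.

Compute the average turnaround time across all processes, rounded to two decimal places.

24.00

Timeline: | idle 0-1 | A 1-13 | B 13-22 | C 22-29 | D 29-34 | E 34-46 | F 46-55 |
Completion: A=13  B=22  C=29  D=34  E=46  F=55
Turnaround times: A=12, B=18, C=22, D=26, E=29, F=37
Average turnaround = (12+18+22+26+29+37) / 6 = 144/6 = 24.00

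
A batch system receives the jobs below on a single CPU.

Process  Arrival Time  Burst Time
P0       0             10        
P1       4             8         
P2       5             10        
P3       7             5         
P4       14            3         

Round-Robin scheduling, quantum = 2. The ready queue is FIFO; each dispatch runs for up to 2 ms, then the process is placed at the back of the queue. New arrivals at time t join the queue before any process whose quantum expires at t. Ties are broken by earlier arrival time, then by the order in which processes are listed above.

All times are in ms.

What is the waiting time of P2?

Schedule: | P0 0-4 | P1 4-6 | P0 6-8 | P2 8-10 | P1 10-12 | P3 12-14 | P0 14-16 | P2 16-18 | P1 18-20 | P4 20-22 | P3 22-24 | P0 24-26 | P2 26-28 | P1 28-30 | P4 30-31 | P3 31-32 | P2 32-36 |
Completion: P0=26  P1=30  P2=36  P3=32  P4=31
Turnaround (C−A): P0=26  P1=26  P2=31  P3=25  P4=17
Waiting(P2) = turnaround − burst = 31 − 10 = 21

21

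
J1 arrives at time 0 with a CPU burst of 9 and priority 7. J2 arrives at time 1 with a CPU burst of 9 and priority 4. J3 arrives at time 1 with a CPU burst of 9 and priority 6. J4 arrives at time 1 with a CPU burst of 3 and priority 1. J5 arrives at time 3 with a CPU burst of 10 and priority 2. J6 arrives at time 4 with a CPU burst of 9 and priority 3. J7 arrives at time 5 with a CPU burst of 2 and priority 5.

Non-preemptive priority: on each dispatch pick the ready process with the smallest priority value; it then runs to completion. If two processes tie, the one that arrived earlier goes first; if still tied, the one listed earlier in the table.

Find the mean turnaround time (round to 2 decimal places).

Timeline: | J1 0-9 | J4 9-12 | J5 12-22 | J6 22-31 | J2 31-40 | J7 40-42 | J3 42-51 |
Completion: J1=9  J2=40  J3=51  J4=12  J5=22  J6=31  J7=42
Turnaround (C−A): J1=9  J2=39  J3=50  J4=11  J5=19  J6=27  J7=37
Turnaround times: J1=9, J2=39, J3=50, J4=11, J5=19, J6=27, J7=37
Average turnaround = (9+39+50+11+19+27+37) / 7 = 192/7 = 27.43

27.43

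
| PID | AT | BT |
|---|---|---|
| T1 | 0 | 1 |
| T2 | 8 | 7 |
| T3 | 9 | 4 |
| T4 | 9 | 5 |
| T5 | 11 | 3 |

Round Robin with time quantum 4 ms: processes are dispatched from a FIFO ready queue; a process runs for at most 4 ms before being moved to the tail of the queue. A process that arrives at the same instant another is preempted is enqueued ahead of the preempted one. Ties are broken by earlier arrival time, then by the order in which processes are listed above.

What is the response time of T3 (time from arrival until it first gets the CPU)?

Gantt: | T1 0-1 | idle 1-8 | T2 8-12 | T3 12-16 | T4 16-20 | T5 20-23 | T2 23-26 | T4 26-27 |
Completion: T1=1  T2=26  T3=16  T4=27  T5=23
Turnaround (C−A): T1=1  T2=18  T3=7  T4=18  T5=12
Response(T3) = first start − arrival = 12 − 9 = 3

3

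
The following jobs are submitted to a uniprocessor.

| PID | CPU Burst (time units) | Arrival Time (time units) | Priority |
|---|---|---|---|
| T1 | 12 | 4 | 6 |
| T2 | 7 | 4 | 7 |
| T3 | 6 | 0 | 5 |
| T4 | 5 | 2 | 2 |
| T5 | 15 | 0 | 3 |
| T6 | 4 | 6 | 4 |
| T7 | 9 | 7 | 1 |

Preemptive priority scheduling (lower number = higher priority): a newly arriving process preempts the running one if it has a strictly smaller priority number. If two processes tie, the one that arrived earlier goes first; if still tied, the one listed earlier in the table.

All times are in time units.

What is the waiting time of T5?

Gantt: | T5 0-2 | T4 2-7 | T7 7-16 | T5 16-29 | T6 29-33 | T3 33-39 | T1 39-51 | T2 51-58 |
Completion: T1=51  T2=58  T3=39  T4=7  T5=29  T6=33  T7=16
Turnaround (C−A): T1=47  T2=54  T3=39  T4=5  T5=29  T6=27  T7=9
Waiting(T5) = turnaround − burst = 29 − 15 = 14

14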